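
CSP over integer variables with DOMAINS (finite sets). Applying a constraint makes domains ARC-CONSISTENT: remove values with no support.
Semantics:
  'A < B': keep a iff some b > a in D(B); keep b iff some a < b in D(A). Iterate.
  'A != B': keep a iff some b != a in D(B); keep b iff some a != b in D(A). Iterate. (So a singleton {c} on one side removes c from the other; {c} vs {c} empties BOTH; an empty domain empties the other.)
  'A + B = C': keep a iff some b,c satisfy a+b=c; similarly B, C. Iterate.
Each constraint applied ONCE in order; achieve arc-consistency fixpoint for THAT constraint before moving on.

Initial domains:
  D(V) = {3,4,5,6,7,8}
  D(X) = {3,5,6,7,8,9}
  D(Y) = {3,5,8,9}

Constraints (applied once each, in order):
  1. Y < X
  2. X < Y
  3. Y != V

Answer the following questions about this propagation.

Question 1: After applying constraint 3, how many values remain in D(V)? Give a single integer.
Answer: 5

Derivation:
Constraint 1 (Y < X) on D(Y)={3,5,8,9} D(X)={3,5,6,7,8,9}: Y {3,5,8,9}->{3,5,8}; X {3,5,6,7,8,9}->{5,6,7,8,9}
Constraint 2 (X < Y) on D(X)={5,6,7,8,9} D(Y)={3,5,8}: X {5,6,7,8,9}->{5,6,7}; Y {3,5,8}->{8}
Constraint 3 (Y != V) on D(Y)={8} D(V)={3,4,5,6,7,8}: V {3,4,5,6,7,8}->{3,4,5,6,7}
So after constraint 3: D(V)={3,4,5,6,7}, size = 5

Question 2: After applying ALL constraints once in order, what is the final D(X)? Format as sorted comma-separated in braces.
Answer: {5,6,7}

Derivation:
Constraint 1 (Y < X) on D(Y)={3,5,8,9} D(X)={3,5,6,7,8,9}: Y {3,5,8,9}->{3,5,8}; X {3,5,6,7,8,9}->{5,6,7,8,9}
Constraint 2 (X < Y) on D(X)={5,6,7,8,9} D(Y)={3,5,8}: X {5,6,7,8,9}->{5,6,7}; Y {3,5,8}->{8}
Constraint 3 (Y != V) on D(Y)={8} D(V)={3,4,5,6,7,8}: V {3,4,5,6,7,8}->{3,4,5,6,7}
So after all 3 constraints: D(X) = {5,6,7}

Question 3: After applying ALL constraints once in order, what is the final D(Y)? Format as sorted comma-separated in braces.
Constraint 1 (Y < X) on D(Y)={3,5,8,9} D(X)={3,5,6,7,8,9}: Y {3,5,8,9}->{3,5,8}; X {3,5,6,7,8,9}->{5,6,7,8,9}
Constraint 2 (X < Y) on D(X)={5,6,7,8,9} D(Y)={3,5,8}: X {5,6,7,8,9}->{5,6,7}; Y {3,5,8}->{8}
Constraint 3 (Y != V) on D(Y)={8} D(V)={3,4,5,6,7,8}: V {3,4,5,6,7,8}->{3,4,5,6,7}
So after all 3 constraints: D(Y) = {8}

Answer: {8}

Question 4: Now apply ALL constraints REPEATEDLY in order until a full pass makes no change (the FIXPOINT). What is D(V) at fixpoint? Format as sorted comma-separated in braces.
Answer: {}

Derivation:
pass 0 (initial): D(V)={3,4,5,6,7,8}
pass 1: V {3,4,5,6,7,8}->{3,4,5,6,7}; X {3,5,6,7,8,9}->{5,6,7}; Y {3,5,8,9}->{8}
pass 2: V {3,4,5,6,7}->{}; X {5,6,7}->{}; Y {8}->{}
pass 3: no change
Fixpoint after 3 passes: D(V) = {}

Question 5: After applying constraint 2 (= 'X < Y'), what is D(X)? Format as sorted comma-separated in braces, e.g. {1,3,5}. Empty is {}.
Constraint 1 (Y < X) on D(Y)={3,5,8,9} D(X)={3,5,6,7,8,9}: Y {3,5,8,9}->{3,5,8}; X {3,5,6,7,8,9}->{5,6,7,8,9}
Constraint 2 (X < Y) on D(X)={5,6,7,8,9} D(Y)={3,5,8}: X {5,6,7,8,9}->{5,6,7}; Y {3,5,8}->{8}
So after constraint 2: D(X) = {5,6,7}

Answer: {5,6,7}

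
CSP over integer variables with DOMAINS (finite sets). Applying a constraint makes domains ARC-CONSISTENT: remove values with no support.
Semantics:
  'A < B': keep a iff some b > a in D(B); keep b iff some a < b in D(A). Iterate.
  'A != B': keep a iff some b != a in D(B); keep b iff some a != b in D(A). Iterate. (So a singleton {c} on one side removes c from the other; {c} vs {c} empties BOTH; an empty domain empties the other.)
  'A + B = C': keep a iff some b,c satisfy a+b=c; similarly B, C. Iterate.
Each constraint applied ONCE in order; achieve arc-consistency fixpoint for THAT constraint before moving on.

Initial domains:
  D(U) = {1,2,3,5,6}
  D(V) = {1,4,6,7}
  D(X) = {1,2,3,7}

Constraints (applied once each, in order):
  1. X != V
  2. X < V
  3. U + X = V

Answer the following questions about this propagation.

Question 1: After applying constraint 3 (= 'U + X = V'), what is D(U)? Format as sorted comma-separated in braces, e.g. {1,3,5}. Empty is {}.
Answer: {1,2,3,5,6}

Derivation:
Constraint 1 (X != V) on D(X)={1,2,3,7} D(V)={1,4,6,7}: no change
Constraint 2 (X < V) on D(X)={1,2,3,7} D(V)={1,4,6,7}: X {1,2,3,7}->{1,2,3}; V {1,4,6,7}->{4,6,7}
Constraint 3 (U + X = V) on D(U)={1,2,3,5,6} D(X)={1,2,3} D(V)={4,6,7}: no change
So after constraint 3: D(U) = {1,2,3,5,6}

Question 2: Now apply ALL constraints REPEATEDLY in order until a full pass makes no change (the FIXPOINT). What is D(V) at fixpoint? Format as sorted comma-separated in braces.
Answer: {4,6,7}

Derivation:
pass 0 (initial): D(V)={1,4,6,7}
pass 1: V {1,4,6,7}->{4,6,7}; X {1,2,3,7}->{1,2,3}
pass 2: no change
Fixpoint after 2 passes: D(V) = {4,6,7}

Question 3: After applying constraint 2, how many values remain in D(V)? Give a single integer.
Answer: 3

Derivation:
Constraint 1 (X != V) on D(X)={1,2,3,7} D(V)={1,4,6,7}: no change
Constraint 2 (X < V) on D(X)={1,2,3,7} D(V)={1,4,6,7}: X {1,2,3,7}->{1,2,3}; V {1,4,6,7}->{4,6,7}
So after constraint 2: D(V)={4,6,7}, size = 3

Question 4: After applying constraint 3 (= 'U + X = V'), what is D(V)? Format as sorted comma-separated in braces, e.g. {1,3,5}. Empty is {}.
Constraint 1 (X != V) on D(X)={1,2,3,7} D(V)={1,4,6,7}: no change
Constraint 2 (X < V) on D(X)={1,2,3,7} D(V)={1,4,6,7}: X {1,2,3,7}->{1,2,3}; V {1,4,6,7}->{4,6,7}
Constraint 3 (U + X = V) on D(U)={1,2,3,5,6} D(X)={1,2,3} D(V)={4,6,7}: no change
So after constraint 3: D(V) = {4,6,7}

Answer: {4,6,7}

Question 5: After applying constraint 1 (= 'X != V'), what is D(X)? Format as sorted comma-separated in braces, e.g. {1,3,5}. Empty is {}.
Constraint 1 (X != V) on D(X)={1,2,3,7} D(V)={1,4,6,7}: no change
So after constraint 1: D(X) = {1,2,3,7}

Answer: {1,2,3,7}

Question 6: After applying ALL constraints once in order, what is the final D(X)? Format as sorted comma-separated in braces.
Answer: {1,2,3}

Derivation:
Constraint 1 (X != V) on D(X)={1,2,3,7} D(V)={1,4,6,7}: no change
Constraint 2 (X < V) on D(X)={1,2,3,7} D(V)={1,4,6,7}: X {1,2,3,7}->{1,2,3}; V {1,4,6,7}->{4,6,7}
Constraint 3 (U + X = V) on D(U)={1,2,3,5,6} D(X)={1,2,3} D(V)={4,6,7}: no change
So after all 3 constraints: D(X) = {1,2,3}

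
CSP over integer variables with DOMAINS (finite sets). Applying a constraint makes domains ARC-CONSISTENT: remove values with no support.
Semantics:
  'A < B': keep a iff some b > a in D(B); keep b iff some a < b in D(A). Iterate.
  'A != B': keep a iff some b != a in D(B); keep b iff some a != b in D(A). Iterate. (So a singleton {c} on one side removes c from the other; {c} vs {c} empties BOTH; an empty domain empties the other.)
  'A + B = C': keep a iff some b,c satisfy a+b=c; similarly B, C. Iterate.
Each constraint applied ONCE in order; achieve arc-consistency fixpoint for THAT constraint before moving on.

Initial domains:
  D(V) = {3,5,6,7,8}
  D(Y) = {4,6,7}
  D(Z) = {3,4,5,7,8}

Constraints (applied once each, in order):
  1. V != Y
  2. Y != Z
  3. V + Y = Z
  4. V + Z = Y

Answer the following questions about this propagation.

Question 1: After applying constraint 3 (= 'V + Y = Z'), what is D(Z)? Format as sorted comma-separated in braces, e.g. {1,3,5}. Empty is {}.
Answer: {7}

Derivation:
Constraint 1 (V != Y) on D(V)={3,5,6,7,8} D(Y)={4,6,7}: no change
Constraint 2 (Y != Z) on D(Y)={4,6,7} D(Z)={3,4,5,7,8}: no change
Constraint 3 (V + Y = Z) on D(V)={3,5,6,7,8} D(Y)={4,6,7} D(Z)={3,4,5,7,8}: V {3,5,6,7,8}->{3}; Y {4,6,7}->{4}; Z {3,4,5,7,8}->{7}
So after constraint 3: D(Z) = {7}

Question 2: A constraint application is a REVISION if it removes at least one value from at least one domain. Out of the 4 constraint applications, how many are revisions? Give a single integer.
Answer: 2

Derivation:
Constraint 1 (V != Y) on D(V)={3,5,6,7,8} D(Y)={4,6,7}: no change => not a revision
Constraint 2 (Y != Z) on D(Y)={4,6,7} D(Z)={3,4,5,7,8}: no change => not a revision
Constraint 3 (V + Y = Z) on D(V)={3,5,6,7,8} D(Y)={4,6,7} D(Z)={3,4,5,7,8}: V {3,5,6,7,8}->{3}; Y {4,6,7}->{4}; Z {3,4,5,7,8}->{7} => REVISION
Constraint 4 (V + Z = Y) on D(V)={3} D(Z)={7} D(Y)={4}: V {3}->{}; Z {7}->{}; Y {4}->{} => REVISION
Total revisions = 2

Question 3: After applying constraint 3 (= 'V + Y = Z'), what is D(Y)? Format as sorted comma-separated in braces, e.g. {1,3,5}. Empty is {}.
Constraint 1 (V != Y) on D(V)={3,5,6,7,8} D(Y)={4,6,7}: no change
Constraint 2 (Y != Z) on D(Y)={4,6,7} D(Z)={3,4,5,7,8}: no change
Constraint 3 (V + Y = Z) on D(V)={3,5,6,7,8} D(Y)={4,6,7} D(Z)={3,4,5,7,8}: V {3,5,6,7,8}->{3}; Y {4,6,7}->{4}; Z {3,4,5,7,8}->{7}
So after constraint 3: D(Y) = {4}

Answer: {4}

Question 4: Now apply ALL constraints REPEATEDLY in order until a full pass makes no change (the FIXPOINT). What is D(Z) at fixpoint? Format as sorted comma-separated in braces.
Answer: {}

Derivation:
pass 0 (initial): D(Z)={3,4,5,7,8}
pass 1: V {3,5,6,7,8}->{}; Y {4,6,7}->{}; Z {3,4,5,7,8}->{}
pass 2: no change
Fixpoint after 2 passes: D(Z) = {}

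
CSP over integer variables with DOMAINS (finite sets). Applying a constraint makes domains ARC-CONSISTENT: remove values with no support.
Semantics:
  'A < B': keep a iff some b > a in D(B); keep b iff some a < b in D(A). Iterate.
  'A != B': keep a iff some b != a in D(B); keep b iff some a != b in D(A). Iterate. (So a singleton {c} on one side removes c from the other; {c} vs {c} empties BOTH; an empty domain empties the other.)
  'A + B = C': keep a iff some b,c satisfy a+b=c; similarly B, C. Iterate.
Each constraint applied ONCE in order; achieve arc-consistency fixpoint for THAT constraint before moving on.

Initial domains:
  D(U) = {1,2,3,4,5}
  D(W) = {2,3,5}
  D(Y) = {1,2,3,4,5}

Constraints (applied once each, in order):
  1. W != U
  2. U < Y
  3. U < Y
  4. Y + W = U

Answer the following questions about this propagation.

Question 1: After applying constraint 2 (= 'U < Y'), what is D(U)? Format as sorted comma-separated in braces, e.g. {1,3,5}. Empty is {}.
Constraint 1 (W != U) on D(W)={2,3,5} D(U)={1,2,3,4,5}: no change
Constraint 2 (U < Y) on D(U)={1,2,3,4,5} D(Y)={1,2,3,4,5}: U {1,2,3,4,5}->{1,2,3,4}; Y {1,2,3,4,5}->{2,3,4,5}
So after constraint 2: D(U) = {1,2,3,4}

Answer: {1,2,3,4}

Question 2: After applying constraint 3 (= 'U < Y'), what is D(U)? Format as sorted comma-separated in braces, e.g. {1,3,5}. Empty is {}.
Answer: {1,2,3,4}

Derivation:
Constraint 1 (W != U) on D(W)={2,3,5} D(U)={1,2,3,4,5}: no change
Constraint 2 (U < Y) on D(U)={1,2,3,4,5} D(Y)={1,2,3,4,5}: U {1,2,3,4,5}->{1,2,3,4}; Y {1,2,3,4,5}->{2,3,4,5}
Constraint 3 (U < Y) on D(U)={1,2,3,4} D(Y)={2,3,4,5}: no change
So after constraint 3: D(U) = {1,2,3,4}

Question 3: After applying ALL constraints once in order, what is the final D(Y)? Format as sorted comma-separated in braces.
Answer: {2}

Derivation:
Constraint 1 (W != U) on D(W)={2,3,5} D(U)={1,2,3,4,5}: no change
Constraint 2 (U < Y) on D(U)={1,2,3,4,5} D(Y)={1,2,3,4,5}: U {1,2,3,4,5}->{1,2,3,4}; Y {1,2,3,4,5}->{2,3,4,5}
Constraint 3 (U < Y) on D(U)={1,2,3,4} D(Y)={2,3,4,5}: no change
Constraint 4 (Y + W = U) on D(Y)={2,3,4,5} D(W)={2,3,5} D(U)={1,2,3,4}: Y {2,3,4,5}->{2}; W {2,3,5}->{2}; U {1,2,3,4}->{4}
So after all 4 constraints: D(Y) = {2}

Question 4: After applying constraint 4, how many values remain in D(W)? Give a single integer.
Constraint 1 (W != U) on D(W)={2,3,5} D(U)={1,2,3,4,5}: no change
Constraint 2 (U < Y) on D(U)={1,2,3,4,5} D(Y)={1,2,3,4,5}: U {1,2,3,4,5}->{1,2,3,4}; Y {1,2,3,4,5}->{2,3,4,5}
Constraint 3 (U < Y) on D(U)={1,2,3,4} D(Y)={2,3,4,5}: no change
Constraint 4 (Y + W = U) on D(Y)={2,3,4,5} D(W)={2,3,5} D(U)={1,2,3,4}: Y {2,3,4,5}->{2}; W {2,3,5}->{2}; U {1,2,3,4}->{4}
So after constraint 4: D(W)={2}, size = 1

Answer: 1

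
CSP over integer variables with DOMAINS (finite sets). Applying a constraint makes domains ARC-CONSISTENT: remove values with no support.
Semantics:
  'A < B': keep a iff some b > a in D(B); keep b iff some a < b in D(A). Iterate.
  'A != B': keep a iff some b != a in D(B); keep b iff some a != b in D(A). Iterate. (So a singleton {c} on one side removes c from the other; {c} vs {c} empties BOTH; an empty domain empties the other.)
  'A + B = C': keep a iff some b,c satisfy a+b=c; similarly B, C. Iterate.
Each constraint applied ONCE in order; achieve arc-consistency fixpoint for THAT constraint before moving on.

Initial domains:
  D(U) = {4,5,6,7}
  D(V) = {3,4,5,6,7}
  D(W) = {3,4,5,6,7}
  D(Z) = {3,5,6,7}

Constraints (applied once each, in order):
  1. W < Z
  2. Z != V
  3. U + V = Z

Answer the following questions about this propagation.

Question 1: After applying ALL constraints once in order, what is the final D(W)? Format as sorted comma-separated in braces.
Constraint 1 (W < Z) on D(W)={3,4,5,6,7} D(Z)={3,5,6,7}: W {3,4,5,6,7}->{3,4,5,6}; Z {3,5,6,7}->{5,6,7}
Constraint 2 (Z != V) on D(Z)={5,6,7} D(V)={3,4,5,6,7}: no change
Constraint 3 (U + V = Z) on D(U)={4,5,6,7} D(V)={3,4,5,6,7} D(Z)={5,6,7}: U {4,5,6,7}->{4}; V {3,4,5,6,7}->{3}; Z {5,6,7}->{7}
So after all 3 constraints: D(W) = {3,4,5,6}

Answer: {3,4,5,6}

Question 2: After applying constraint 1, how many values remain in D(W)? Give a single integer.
Answer: 4

Derivation:
Constraint 1 (W < Z) on D(W)={3,4,5,6,7} D(Z)={3,5,6,7}: W {3,4,5,6,7}->{3,4,5,6}; Z {3,5,6,7}->{5,6,7}
So after constraint 1: D(W)={3,4,5,6}, size = 4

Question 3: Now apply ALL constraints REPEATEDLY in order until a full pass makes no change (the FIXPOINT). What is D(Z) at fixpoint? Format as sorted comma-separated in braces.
Answer: {7}

Derivation:
pass 0 (initial): D(Z)={3,5,6,7}
pass 1: U {4,5,6,7}->{4}; V {3,4,5,6,7}->{3}; W {3,4,5,6,7}->{3,4,5,6}; Z {3,5,6,7}->{7}
pass 2: no change
Fixpoint after 2 passes: D(Z) = {7}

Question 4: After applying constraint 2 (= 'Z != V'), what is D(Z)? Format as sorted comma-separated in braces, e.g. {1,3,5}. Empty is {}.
Answer: {5,6,7}

Derivation:
Constraint 1 (W < Z) on D(W)={3,4,5,6,7} D(Z)={3,5,6,7}: W {3,4,5,6,7}->{3,4,5,6}; Z {3,5,6,7}->{5,6,7}
Constraint 2 (Z != V) on D(Z)={5,6,7} D(V)={3,4,5,6,7}: no change
So after constraint 2: D(Z) = {5,6,7}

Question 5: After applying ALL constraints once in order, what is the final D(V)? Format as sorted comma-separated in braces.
Constraint 1 (W < Z) on D(W)={3,4,5,6,7} D(Z)={3,5,6,7}: W {3,4,5,6,7}->{3,4,5,6}; Z {3,5,6,7}->{5,6,7}
Constraint 2 (Z != V) on D(Z)={5,6,7} D(V)={3,4,5,6,7}: no change
Constraint 3 (U + V = Z) on D(U)={4,5,6,7} D(V)={3,4,5,6,7} D(Z)={5,6,7}: U {4,5,6,7}->{4}; V {3,4,5,6,7}->{3}; Z {5,6,7}->{7}
So after all 3 constraints: D(V) = {3}

Answer: {3}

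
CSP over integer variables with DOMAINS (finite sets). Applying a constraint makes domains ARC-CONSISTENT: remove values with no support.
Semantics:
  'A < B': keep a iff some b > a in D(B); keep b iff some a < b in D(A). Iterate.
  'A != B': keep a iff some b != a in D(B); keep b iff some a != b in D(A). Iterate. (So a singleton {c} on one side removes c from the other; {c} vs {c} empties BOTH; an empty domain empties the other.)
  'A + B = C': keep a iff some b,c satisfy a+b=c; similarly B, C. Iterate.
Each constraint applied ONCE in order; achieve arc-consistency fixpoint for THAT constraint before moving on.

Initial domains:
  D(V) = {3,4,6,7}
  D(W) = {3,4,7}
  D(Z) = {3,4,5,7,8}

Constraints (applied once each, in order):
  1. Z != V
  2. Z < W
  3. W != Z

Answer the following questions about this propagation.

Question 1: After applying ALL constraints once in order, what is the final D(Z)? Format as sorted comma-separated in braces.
Answer: {3,4,5}

Derivation:
Constraint 1 (Z != V) on D(Z)={3,4,5,7,8} D(V)={3,4,6,7}: no change
Constraint 2 (Z < W) on D(Z)={3,4,5,7,8} D(W)={3,4,7}: Z {3,4,5,7,8}->{3,4,5}; W {3,4,7}->{4,7}
Constraint 3 (W != Z) on D(W)={4,7} D(Z)={3,4,5}: no change
So after all 3 constraints: D(Z) = {3,4,5}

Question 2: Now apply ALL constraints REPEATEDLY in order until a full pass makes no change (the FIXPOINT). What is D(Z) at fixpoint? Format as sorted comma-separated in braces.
Answer: {3,4,5}

Derivation:
pass 0 (initial): D(Z)={3,4,5,7,8}
pass 1: W {3,4,7}->{4,7}; Z {3,4,5,7,8}->{3,4,5}
pass 2: no change
Fixpoint after 2 passes: D(Z) = {3,4,5}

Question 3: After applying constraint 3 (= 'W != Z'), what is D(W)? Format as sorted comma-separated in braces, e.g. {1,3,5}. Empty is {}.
Answer: {4,7}

Derivation:
Constraint 1 (Z != V) on D(Z)={3,4,5,7,8} D(V)={3,4,6,7}: no change
Constraint 2 (Z < W) on D(Z)={3,4,5,7,8} D(W)={3,4,7}: Z {3,4,5,7,8}->{3,4,5}; W {3,4,7}->{4,7}
Constraint 3 (W != Z) on D(W)={4,7} D(Z)={3,4,5}: no change
So after constraint 3: D(W) = {4,7}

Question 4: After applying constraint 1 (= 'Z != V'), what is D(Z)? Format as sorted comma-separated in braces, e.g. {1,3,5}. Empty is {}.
Constraint 1 (Z != V) on D(Z)={3,4,5,7,8} D(V)={3,4,6,7}: no change
So after constraint 1: D(Z) = {3,4,5,7,8}

Answer: {3,4,5,7,8}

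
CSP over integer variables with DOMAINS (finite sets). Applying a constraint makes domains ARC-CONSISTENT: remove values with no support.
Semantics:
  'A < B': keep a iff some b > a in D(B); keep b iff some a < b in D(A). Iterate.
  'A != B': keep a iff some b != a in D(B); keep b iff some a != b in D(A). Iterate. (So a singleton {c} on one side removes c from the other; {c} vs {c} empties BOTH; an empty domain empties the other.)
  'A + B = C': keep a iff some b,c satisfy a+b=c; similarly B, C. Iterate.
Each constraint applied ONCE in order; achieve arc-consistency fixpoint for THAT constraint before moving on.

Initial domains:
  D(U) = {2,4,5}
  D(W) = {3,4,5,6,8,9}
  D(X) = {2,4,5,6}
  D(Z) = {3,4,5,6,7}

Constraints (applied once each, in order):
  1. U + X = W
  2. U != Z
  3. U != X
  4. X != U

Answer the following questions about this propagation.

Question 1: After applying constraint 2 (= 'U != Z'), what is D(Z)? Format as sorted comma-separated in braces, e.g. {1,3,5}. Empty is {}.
Answer: {3,4,5,6,7}

Derivation:
Constraint 1 (U + X = W) on D(U)={2,4,5} D(X)={2,4,5,6} D(W)={3,4,5,6,8,9}: W {3,4,5,6,8,9}->{4,6,8,9}
Constraint 2 (U != Z) on D(U)={2,4,5} D(Z)={3,4,5,6,7}: no change
So after constraint 2: D(Z) = {3,4,5,6,7}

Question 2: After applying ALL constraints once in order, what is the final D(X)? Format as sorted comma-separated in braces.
Constraint 1 (U + X = W) on D(U)={2,4,5} D(X)={2,4,5,6} D(W)={3,4,5,6,8,9}: W {3,4,5,6,8,9}->{4,6,8,9}
Constraint 2 (U != Z) on D(U)={2,4,5} D(Z)={3,4,5,6,7}: no change
Constraint 3 (U != X) on D(U)={2,4,5} D(X)={2,4,5,6}: no change
Constraint 4 (X != U) on D(X)={2,4,5,6} D(U)={2,4,5}: no change
So after all 4 constraints: D(X) = {2,4,5,6}

Answer: {2,4,5,6}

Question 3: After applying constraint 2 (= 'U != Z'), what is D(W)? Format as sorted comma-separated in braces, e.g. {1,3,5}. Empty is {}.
Constraint 1 (U + X = W) on D(U)={2,4,5} D(X)={2,4,5,6} D(W)={3,4,5,6,8,9}: W {3,4,5,6,8,9}->{4,6,8,9}
Constraint 2 (U != Z) on D(U)={2,4,5} D(Z)={3,4,5,6,7}: no change
So after constraint 2: D(W) = {4,6,8,9}

Answer: {4,6,8,9}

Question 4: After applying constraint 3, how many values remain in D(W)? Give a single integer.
Constraint 1 (U + X = W) on D(U)={2,4,5} D(X)={2,4,5,6} D(W)={3,4,5,6,8,9}: W {3,4,5,6,8,9}->{4,6,8,9}
Constraint 2 (U != Z) on D(U)={2,4,5} D(Z)={3,4,5,6,7}: no change
Constraint 3 (U != X) on D(U)={2,4,5} D(X)={2,4,5,6}: no change
So after constraint 3: D(W)={4,6,8,9}, size = 4

Answer: 4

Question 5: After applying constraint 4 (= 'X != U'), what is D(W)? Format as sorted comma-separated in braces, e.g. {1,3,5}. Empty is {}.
Constraint 1 (U + X = W) on D(U)={2,4,5} D(X)={2,4,5,6} D(W)={3,4,5,6,8,9}: W {3,4,5,6,8,9}->{4,6,8,9}
Constraint 2 (U != Z) on D(U)={2,4,5} D(Z)={3,4,5,6,7}: no change
Constraint 3 (U != X) on D(U)={2,4,5} D(X)={2,4,5,6}: no change
Constraint 4 (X != U) on D(X)={2,4,5,6} D(U)={2,4,5}: no change
So after constraint 4: D(W) = {4,6,8,9}

Answer: {4,6,8,9}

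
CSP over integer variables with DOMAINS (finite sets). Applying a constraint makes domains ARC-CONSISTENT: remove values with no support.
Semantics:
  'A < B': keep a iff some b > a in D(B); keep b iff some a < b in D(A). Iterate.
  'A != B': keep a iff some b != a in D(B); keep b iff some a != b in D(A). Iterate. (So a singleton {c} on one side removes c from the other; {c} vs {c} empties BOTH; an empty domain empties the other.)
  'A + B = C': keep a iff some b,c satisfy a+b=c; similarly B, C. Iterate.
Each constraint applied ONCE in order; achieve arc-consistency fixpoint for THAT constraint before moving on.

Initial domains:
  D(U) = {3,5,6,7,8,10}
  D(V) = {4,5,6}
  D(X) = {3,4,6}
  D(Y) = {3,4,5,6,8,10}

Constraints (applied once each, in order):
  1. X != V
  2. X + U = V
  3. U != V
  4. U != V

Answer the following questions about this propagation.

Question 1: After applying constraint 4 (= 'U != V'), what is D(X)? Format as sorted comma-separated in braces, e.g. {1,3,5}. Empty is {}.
Constraint 1 (X != V) on D(X)={3,4,6} D(V)={4,5,6}: no change
Constraint 2 (X + U = V) on D(X)={3,4,6} D(U)={3,5,6,7,8,10} D(V)={4,5,6}: X {3,4,6}->{3}; U {3,5,6,7,8,10}->{3}; V {4,5,6}->{6}
Constraint 3 (U != V) on D(U)={3} D(V)={6}: no change
Constraint 4 (U != V) on D(U)={3} D(V)={6}: no change
So after constraint 4: D(X) = {3}

Answer: {3}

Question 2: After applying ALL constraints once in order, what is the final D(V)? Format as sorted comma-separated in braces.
Constraint 1 (X != V) on D(X)={3,4,6} D(V)={4,5,6}: no change
Constraint 2 (X + U = V) on D(X)={3,4,6} D(U)={3,5,6,7,8,10} D(V)={4,5,6}: X {3,4,6}->{3}; U {3,5,6,7,8,10}->{3}; V {4,5,6}->{6}
Constraint 3 (U != V) on D(U)={3} D(V)={6}: no change
Constraint 4 (U != V) on D(U)={3} D(V)={6}: no change
So after all 4 constraints: D(V) = {6}

Answer: {6}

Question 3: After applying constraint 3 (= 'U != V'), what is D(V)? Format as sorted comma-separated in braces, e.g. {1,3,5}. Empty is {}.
Constraint 1 (X != V) on D(X)={3,4,6} D(V)={4,5,6}: no change
Constraint 2 (X + U = V) on D(X)={3,4,6} D(U)={3,5,6,7,8,10} D(V)={4,5,6}: X {3,4,6}->{3}; U {3,5,6,7,8,10}->{3}; V {4,5,6}->{6}
Constraint 3 (U != V) on D(U)={3} D(V)={6}: no change
So after constraint 3: D(V) = {6}

Answer: {6}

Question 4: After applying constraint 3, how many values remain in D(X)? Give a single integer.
Constraint 1 (X != V) on D(X)={3,4,6} D(V)={4,5,6}: no change
Constraint 2 (X + U = V) on D(X)={3,4,6} D(U)={3,5,6,7,8,10} D(V)={4,5,6}: X {3,4,6}->{3}; U {3,5,6,7,8,10}->{3}; V {4,5,6}->{6}
Constraint 3 (U != V) on D(U)={3} D(V)={6}: no change
So after constraint 3: D(X)={3}, size = 1

Answer: 1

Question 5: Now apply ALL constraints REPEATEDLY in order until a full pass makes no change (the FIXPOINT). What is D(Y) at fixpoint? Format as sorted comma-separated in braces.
pass 0 (initial): D(Y)={3,4,5,6,8,10}
pass 1: U {3,5,6,7,8,10}->{3}; V {4,5,6}->{6}; X {3,4,6}->{3}
pass 2: no change
Fixpoint after 2 passes: D(Y) = {3,4,5,6,8,10}

Answer: {3,4,5,6,8,10}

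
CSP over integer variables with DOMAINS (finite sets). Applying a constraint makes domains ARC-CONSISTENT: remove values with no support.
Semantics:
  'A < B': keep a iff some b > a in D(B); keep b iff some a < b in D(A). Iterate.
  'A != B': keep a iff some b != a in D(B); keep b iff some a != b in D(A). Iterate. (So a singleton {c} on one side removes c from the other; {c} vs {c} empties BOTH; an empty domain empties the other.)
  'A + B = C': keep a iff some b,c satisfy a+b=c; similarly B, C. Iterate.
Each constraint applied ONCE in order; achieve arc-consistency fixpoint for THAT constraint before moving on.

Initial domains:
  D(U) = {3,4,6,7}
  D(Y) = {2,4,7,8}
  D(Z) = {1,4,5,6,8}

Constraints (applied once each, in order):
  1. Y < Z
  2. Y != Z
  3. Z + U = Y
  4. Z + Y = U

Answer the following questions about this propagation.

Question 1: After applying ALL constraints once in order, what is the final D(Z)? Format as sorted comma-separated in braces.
Constraint 1 (Y < Z) on D(Y)={2,4,7,8} D(Z)={1,4,5,6,8}: Y {2,4,7,8}->{2,4,7}; Z {1,4,5,6,8}->{4,5,6,8}
Constraint 2 (Y != Z) on D(Y)={2,4,7} D(Z)={4,5,6,8}: no change
Constraint 3 (Z + U = Y) on D(Z)={4,5,6,8} D(U)={3,4,6,7} D(Y)={2,4,7}: Z {4,5,6,8}->{4}; U {3,4,6,7}->{3}; Y {2,4,7}->{7}
Constraint 4 (Z + Y = U) on D(Z)={4} D(Y)={7} D(U)={3}: Z {4}->{}; Y {7}->{}; U {3}->{}
So after all 4 constraints: D(Z) = {}

Answer: {}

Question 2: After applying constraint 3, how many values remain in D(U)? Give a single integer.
Constraint 1 (Y < Z) on D(Y)={2,4,7,8} D(Z)={1,4,5,6,8}: Y {2,4,7,8}->{2,4,7}; Z {1,4,5,6,8}->{4,5,6,8}
Constraint 2 (Y != Z) on D(Y)={2,4,7} D(Z)={4,5,6,8}: no change
Constraint 3 (Z + U = Y) on D(Z)={4,5,6,8} D(U)={3,4,6,7} D(Y)={2,4,7}: Z {4,5,6,8}->{4}; U {3,4,6,7}->{3}; Y {2,4,7}->{7}
So after constraint 3: D(U)={3}, size = 1

Answer: 1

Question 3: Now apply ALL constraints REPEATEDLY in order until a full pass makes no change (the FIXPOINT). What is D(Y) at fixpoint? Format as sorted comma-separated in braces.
pass 0 (initial): D(Y)={2,4,7,8}
pass 1: U {3,4,6,7}->{}; Y {2,4,7,8}->{}; Z {1,4,5,6,8}->{}
pass 2: no change
Fixpoint after 2 passes: D(Y) = {}

Answer: {}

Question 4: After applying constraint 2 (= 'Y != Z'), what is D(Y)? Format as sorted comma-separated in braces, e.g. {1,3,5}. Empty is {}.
Answer: {2,4,7}

Derivation:
Constraint 1 (Y < Z) on D(Y)={2,4,7,8} D(Z)={1,4,5,6,8}: Y {2,4,7,8}->{2,4,7}; Z {1,4,5,6,8}->{4,5,6,8}
Constraint 2 (Y != Z) on D(Y)={2,4,7} D(Z)={4,5,6,8}: no change
So after constraint 2: D(Y) = {2,4,7}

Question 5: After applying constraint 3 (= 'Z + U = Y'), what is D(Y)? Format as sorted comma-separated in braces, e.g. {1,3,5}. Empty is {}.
Answer: {7}

Derivation:
Constraint 1 (Y < Z) on D(Y)={2,4,7,8} D(Z)={1,4,5,6,8}: Y {2,4,7,8}->{2,4,7}; Z {1,4,5,6,8}->{4,5,6,8}
Constraint 2 (Y != Z) on D(Y)={2,4,7} D(Z)={4,5,6,8}: no change
Constraint 3 (Z + U = Y) on D(Z)={4,5,6,8} D(U)={3,4,6,7} D(Y)={2,4,7}: Z {4,5,6,8}->{4}; U {3,4,6,7}->{3}; Y {2,4,7}->{7}
So after constraint 3: D(Y) = {7}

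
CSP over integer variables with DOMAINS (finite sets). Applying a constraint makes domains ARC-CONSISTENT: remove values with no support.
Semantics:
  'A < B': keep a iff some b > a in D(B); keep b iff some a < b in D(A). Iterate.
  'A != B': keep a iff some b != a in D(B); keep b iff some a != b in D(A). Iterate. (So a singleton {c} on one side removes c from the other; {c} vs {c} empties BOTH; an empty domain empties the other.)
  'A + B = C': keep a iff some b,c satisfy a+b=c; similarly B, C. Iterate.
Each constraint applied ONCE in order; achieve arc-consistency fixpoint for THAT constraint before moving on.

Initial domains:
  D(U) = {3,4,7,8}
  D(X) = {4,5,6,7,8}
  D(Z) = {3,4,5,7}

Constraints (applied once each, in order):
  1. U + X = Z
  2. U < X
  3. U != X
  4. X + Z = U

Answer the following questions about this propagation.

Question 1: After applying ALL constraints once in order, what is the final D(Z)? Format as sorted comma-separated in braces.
Answer: {}

Derivation:
Constraint 1 (U + X = Z) on D(U)={3,4,7,8} D(X)={4,5,6,7,8} D(Z)={3,4,5,7}: U {3,4,7,8}->{3}; X {4,5,6,7,8}->{4}; Z {3,4,5,7}->{7}
Constraint 2 (U < X) on D(U)={3} D(X)={4}: no change
Constraint 3 (U != X) on D(U)={3} D(X)={4}: no change
Constraint 4 (X + Z = U) on D(X)={4} D(Z)={7} D(U)={3}: X {4}->{}; Z {7}->{}; U {3}->{}
So after all 4 constraints: D(Z) = {}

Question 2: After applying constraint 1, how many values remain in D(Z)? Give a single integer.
Constraint 1 (U + X = Z) on D(U)={3,4,7,8} D(X)={4,5,6,7,8} D(Z)={3,4,5,7}: U {3,4,7,8}->{3}; X {4,5,6,7,8}->{4}; Z {3,4,5,7}->{7}
So after constraint 1: D(Z)={7}, size = 1

Answer: 1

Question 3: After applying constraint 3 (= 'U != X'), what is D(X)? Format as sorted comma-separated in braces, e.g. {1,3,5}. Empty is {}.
Answer: {4}

Derivation:
Constraint 1 (U + X = Z) on D(U)={3,4,7,8} D(X)={4,5,6,7,8} D(Z)={3,4,5,7}: U {3,4,7,8}->{3}; X {4,5,6,7,8}->{4}; Z {3,4,5,7}->{7}
Constraint 2 (U < X) on D(U)={3} D(X)={4}: no change
Constraint 3 (U != X) on D(U)={3} D(X)={4}: no change
So after constraint 3: D(X) = {4}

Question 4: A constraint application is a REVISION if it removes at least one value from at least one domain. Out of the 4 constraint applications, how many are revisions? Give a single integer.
Answer: 2

Derivation:
Constraint 1 (U + X = Z) on D(U)={3,4,7,8} D(X)={4,5,6,7,8} D(Z)={3,4,5,7}: U {3,4,7,8}->{3}; X {4,5,6,7,8}->{4}; Z {3,4,5,7}->{7} => REVISION
Constraint 2 (U < X) on D(U)={3} D(X)={4}: no change => not a revision
Constraint 3 (U != X) on D(U)={3} D(X)={4}: no change => not a revision
Constraint 4 (X + Z = U) on D(X)={4} D(Z)={7} D(U)={3}: X {4}->{}; Z {7}->{}; U {3}->{} => REVISION
Total revisions = 2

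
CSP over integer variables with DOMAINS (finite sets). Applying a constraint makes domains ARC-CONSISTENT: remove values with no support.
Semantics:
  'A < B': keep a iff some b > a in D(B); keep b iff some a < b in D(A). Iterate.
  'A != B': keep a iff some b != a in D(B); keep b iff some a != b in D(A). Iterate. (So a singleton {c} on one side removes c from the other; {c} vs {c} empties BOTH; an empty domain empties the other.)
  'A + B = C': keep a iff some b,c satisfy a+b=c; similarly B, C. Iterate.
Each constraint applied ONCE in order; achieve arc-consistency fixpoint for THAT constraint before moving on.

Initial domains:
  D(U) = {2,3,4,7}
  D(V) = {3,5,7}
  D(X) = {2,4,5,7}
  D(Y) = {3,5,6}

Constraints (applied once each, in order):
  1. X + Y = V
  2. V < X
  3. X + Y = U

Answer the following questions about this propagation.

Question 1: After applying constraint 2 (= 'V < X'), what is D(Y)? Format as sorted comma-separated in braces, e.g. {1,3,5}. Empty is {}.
Answer: {3,5}

Derivation:
Constraint 1 (X + Y = V) on D(X)={2,4,5,7} D(Y)={3,5,6} D(V)={3,5,7}: X {2,4,5,7}->{2,4}; Y {3,5,6}->{3,5}; V {3,5,7}->{5,7}
Constraint 2 (V < X) on D(V)={5,7} D(X)={2,4}: V {5,7}->{}; X {2,4}->{}
So after constraint 2: D(Y) = {3,5}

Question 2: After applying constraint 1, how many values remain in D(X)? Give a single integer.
Answer: 2

Derivation:
Constraint 1 (X + Y = V) on D(X)={2,4,5,7} D(Y)={3,5,6} D(V)={3,5,7}: X {2,4,5,7}->{2,4}; Y {3,5,6}->{3,5}; V {3,5,7}->{5,7}
So after constraint 1: D(X)={2,4}, size = 2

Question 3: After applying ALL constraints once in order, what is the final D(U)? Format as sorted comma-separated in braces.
Answer: {}

Derivation:
Constraint 1 (X + Y = V) on D(X)={2,4,5,7} D(Y)={3,5,6} D(V)={3,5,7}: X {2,4,5,7}->{2,4}; Y {3,5,6}->{3,5}; V {3,5,7}->{5,7}
Constraint 2 (V < X) on D(V)={5,7} D(X)={2,4}: V {5,7}->{}; X {2,4}->{}
Constraint 3 (X + Y = U) on D(X)={} D(Y)={3,5} D(U)={2,3,4,7}: Y {3,5}->{}; U {2,3,4,7}->{}
So after all 3 constraints: D(U) = {}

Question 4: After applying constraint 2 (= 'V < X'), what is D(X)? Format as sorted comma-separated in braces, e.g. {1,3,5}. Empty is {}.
Answer: {}

Derivation:
Constraint 1 (X + Y = V) on D(X)={2,4,5,7} D(Y)={3,5,6} D(V)={3,5,7}: X {2,4,5,7}->{2,4}; Y {3,5,6}->{3,5}; V {3,5,7}->{5,7}
Constraint 2 (V < X) on D(V)={5,7} D(X)={2,4}: V {5,7}->{}; X {2,4}->{}
So after constraint 2: D(X) = {}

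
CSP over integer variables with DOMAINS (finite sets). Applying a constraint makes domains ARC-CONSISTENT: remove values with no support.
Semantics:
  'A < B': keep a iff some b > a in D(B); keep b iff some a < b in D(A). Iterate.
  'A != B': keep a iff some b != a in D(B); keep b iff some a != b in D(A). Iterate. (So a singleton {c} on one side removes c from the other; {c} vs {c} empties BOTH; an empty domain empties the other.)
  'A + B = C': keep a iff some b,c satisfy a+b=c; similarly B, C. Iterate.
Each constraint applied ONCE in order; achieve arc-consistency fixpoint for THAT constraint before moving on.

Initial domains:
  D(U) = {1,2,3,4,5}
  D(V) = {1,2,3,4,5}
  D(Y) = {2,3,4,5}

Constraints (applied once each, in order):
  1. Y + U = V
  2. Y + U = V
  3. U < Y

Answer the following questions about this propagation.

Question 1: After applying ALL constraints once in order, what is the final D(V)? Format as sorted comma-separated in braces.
Answer: {3,4,5}

Derivation:
Constraint 1 (Y + U = V) on D(Y)={2,3,4,5} D(U)={1,2,3,4,5} D(V)={1,2,3,4,5}: Y {2,3,4,5}->{2,3,4}; U {1,2,3,4,5}->{1,2,3}; V {1,2,3,4,5}->{3,4,5}
Constraint 2 (Y + U = V) on D(Y)={2,3,4} D(U)={1,2,3} D(V)={3,4,5}: no change
Constraint 3 (U < Y) on D(U)={1,2,3} D(Y)={2,3,4}: no change
So after all 3 constraints: D(V) = {3,4,5}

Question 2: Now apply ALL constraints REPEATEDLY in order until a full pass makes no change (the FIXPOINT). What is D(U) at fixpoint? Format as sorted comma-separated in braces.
pass 0 (initial): D(U)={1,2,3,4,5}
pass 1: U {1,2,3,4,5}->{1,2,3}; V {1,2,3,4,5}->{3,4,5}; Y {2,3,4,5}->{2,3,4}
pass 2: no change
Fixpoint after 2 passes: D(U) = {1,2,3}

Answer: {1,2,3}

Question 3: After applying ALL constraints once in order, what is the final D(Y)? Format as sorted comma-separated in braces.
Answer: {2,3,4}

Derivation:
Constraint 1 (Y + U = V) on D(Y)={2,3,4,5} D(U)={1,2,3,4,5} D(V)={1,2,3,4,5}: Y {2,3,4,5}->{2,3,4}; U {1,2,3,4,5}->{1,2,3}; V {1,2,3,4,5}->{3,4,5}
Constraint 2 (Y + U = V) on D(Y)={2,3,4} D(U)={1,2,3} D(V)={3,4,5}: no change
Constraint 3 (U < Y) on D(U)={1,2,3} D(Y)={2,3,4}: no change
So after all 3 constraints: D(Y) = {2,3,4}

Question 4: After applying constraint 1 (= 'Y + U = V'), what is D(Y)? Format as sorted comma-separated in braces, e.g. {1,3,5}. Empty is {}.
Constraint 1 (Y + U = V) on D(Y)={2,3,4,5} D(U)={1,2,3,4,5} D(V)={1,2,3,4,5}: Y {2,3,4,5}->{2,3,4}; U {1,2,3,4,5}->{1,2,3}; V {1,2,3,4,5}->{3,4,5}
So after constraint 1: D(Y) = {2,3,4}

Answer: {2,3,4}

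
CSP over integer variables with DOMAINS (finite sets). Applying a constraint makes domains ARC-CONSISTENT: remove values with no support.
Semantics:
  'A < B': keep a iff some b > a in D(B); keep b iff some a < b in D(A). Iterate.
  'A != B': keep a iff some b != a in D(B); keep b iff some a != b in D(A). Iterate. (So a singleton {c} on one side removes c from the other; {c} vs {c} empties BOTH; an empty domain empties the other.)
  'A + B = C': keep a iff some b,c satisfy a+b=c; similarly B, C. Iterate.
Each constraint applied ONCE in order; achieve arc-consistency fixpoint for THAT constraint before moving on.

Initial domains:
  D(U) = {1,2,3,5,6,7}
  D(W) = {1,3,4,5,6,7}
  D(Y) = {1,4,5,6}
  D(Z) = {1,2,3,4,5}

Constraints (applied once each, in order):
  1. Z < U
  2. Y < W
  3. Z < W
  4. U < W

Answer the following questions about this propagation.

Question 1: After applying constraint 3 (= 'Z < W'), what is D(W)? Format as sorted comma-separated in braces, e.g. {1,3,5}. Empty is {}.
Answer: {3,4,5,6,7}

Derivation:
Constraint 1 (Z < U) on D(Z)={1,2,3,4,5} D(U)={1,2,3,5,6,7}: U {1,2,3,5,6,7}->{2,3,5,6,7}
Constraint 2 (Y < W) on D(Y)={1,4,5,6} D(W)={1,3,4,5,6,7}: W {1,3,4,5,6,7}->{3,4,5,6,7}
Constraint 3 (Z < W) on D(Z)={1,2,3,4,5} D(W)={3,4,5,6,7}: no change
So after constraint 3: D(W) = {3,4,5,6,7}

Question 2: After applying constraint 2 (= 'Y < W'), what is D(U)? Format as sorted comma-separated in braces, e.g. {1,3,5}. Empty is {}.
Answer: {2,3,5,6,7}

Derivation:
Constraint 1 (Z < U) on D(Z)={1,2,3,4,5} D(U)={1,2,3,5,6,7}: U {1,2,3,5,6,7}->{2,3,5,6,7}
Constraint 2 (Y < W) on D(Y)={1,4,5,6} D(W)={1,3,4,5,6,7}: W {1,3,4,5,6,7}->{3,4,5,6,7}
So after constraint 2: D(U) = {2,3,5,6,7}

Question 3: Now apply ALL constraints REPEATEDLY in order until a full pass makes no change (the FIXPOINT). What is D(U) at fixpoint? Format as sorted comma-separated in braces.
pass 0 (initial): D(U)={1,2,3,5,6,7}
pass 1: U {1,2,3,5,6,7}->{2,3,5,6}; W {1,3,4,5,6,7}->{3,4,5,6,7}
pass 2: no change
Fixpoint after 2 passes: D(U) = {2,3,5,6}

Answer: {2,3,5,6}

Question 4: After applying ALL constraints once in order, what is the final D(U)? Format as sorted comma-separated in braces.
Answer: {2,3,5,6}

Derivation:
Constraint 1 (Z < U) on D(Z)={1,2,3,4,5} D(U)={1,2,3,5,6,7}: U {1,2,3,5,6,7}->{2,3,5,6,7}
Constraint 2 (Y < W) on D(Y)={1,4,5,6} D(W)={1,3,4,5,6,7}: W {1,3,4,5,6,7}->{3,4,5,6,7}
Constraint 3 (Z < W) on D(Z)={1,2,3,4,5} D(W)={3,4,5,6,7}: no change
Constraint 4 (U < W) on D(U)={2,3,5,6,7} D(W)={3,4,5,6,7}: U {2,3,5,6,7}->{2,3,5,6}
So after all 4 constraints: D(U) = {2,3,5,6}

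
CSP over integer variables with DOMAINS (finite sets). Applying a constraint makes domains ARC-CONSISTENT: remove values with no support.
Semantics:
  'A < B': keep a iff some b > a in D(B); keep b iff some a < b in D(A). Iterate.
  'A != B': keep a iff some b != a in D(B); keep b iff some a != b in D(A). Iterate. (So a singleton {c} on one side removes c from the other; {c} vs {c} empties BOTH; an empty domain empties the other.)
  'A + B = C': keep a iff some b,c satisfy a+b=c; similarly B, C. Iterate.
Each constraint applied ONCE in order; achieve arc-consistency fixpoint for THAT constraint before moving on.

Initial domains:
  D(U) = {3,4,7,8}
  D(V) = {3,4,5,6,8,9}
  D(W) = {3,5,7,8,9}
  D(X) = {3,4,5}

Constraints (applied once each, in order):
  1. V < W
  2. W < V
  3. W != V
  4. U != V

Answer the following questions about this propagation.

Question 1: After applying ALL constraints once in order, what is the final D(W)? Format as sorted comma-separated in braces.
Constraint 1 (V < W) on D(V)={3,4,5,6,8,9} D(W)={3,5,7,8,9}: V {3,4,5,6,8,9}->{3,4,5,6,8}; W {3,5,7,8,9}->{5,7,8,9}
Constraint 2 (W < V) on D(W)={5,7,8,9} D(V)={3,4,5,6,8}: W {5,7,8,9}->{5,7}; V {3,4,5,6,8}->{6,8}
Constraint 3 (W != V) on D(W)={5,7} D(V)={6,8}: no change
Constraint 4 (U != V) on D(U)={3,4,7,8} D(V)={6,8}: no change
So after all 4 constraints: D(W) = {5,7}

Answer: {5,7}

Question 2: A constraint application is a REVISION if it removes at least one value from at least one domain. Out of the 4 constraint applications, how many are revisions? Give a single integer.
Answer: 2

Derivation:
Constraint 1 (V < W) on D(V)={3,4,5,6,8,9} D(W)={3,5,7,8,9}: V {3,4,5,6,8,9}->{3,4,5,6,8}; W {3,5,7,8,9}->{5,7,8,9} => REVISION
Constraint 2 (W < V) on D(W)={5,7,8,9} D(V)={3,4,5,6,8}: W {5,7,8,9}->{5,7}; V {3,4,5,6,8}->{6,8} => REVISION
Constraint 3 (W != V) on D(W)={5,7} D(V)={6,8}: no change => not a revision
Constraint 4 (U != V) on D(U)={3,4,7,8} D(V)={6,8}: no change => not a revision
Total revisions = 2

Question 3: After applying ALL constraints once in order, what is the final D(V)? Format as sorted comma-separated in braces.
Constraint 1 (V < W) on D(V)={3,4,5,6,8,9} D(W)={3,5,7,8,9}: V {3,4,5,6,8,9}->{3,4,5,6,8}; W {3,5,7,8,9}->{5,7,8,9}
Constraint 2 (W < V) on D(W)={5,7,8,9} D(V)={3,4,5,6,8}: W {5,7,8,9}->{5,7}; V {3,4,5,6,8}->{6,8}
Constraint 3 (W != V) on D(W)={5,7} D(V)={6,8}: no change
Constraint 4 (U != V) on D(U)={3,4,7,8} D(V)={6,8}: no change
So after all 4 constraints: D(V) = {6,8}

Answer: {6,8}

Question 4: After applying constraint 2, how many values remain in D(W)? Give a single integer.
Constraint 1 (V < W) on D(V)={3,4,5,6,8,9} D(W)={3,5,7,8,9}: V {3,4,5,6,8,9}->{3,4,5,6,8}; W {3,5,7,8,9}->{5,7,8,9}
Constraint 2 (W < V) on D(W)={5,7,8,9} D(V)={3,4,5,6,8}: W {5,7,8,9}->{5,7}; V {3,4,5,6,8}->{6,8}
So after constraint 2: D(W)={5,7}, size = 2

Answer: 2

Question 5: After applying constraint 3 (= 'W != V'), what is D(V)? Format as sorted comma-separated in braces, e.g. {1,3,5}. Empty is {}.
Constraint 1 (V < W) on D(V)={3,4,5,6,8,9} D(W)={3,5,7,8,9}: V {3,4,5,6,8,9}->{3,4,5,6,8}; W {3,5,7,8,9}->{5,7,8,9}
Constraint 2 (W < V) on D(W)={5,7,8,9} D(V)={3,4,5,6,8}: W {5,7,8,9}->{5,7}; V {3,4,5,6,8}->{6,8}
Constraint 3 (W != V) on D(W)={5,7} D(V)={6,8}: no change
So after constraint 3: D(V) = {6,8}

Answer: {6,8}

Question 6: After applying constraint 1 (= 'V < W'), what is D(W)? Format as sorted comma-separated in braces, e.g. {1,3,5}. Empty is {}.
Answer: {5,7,8,9}

Derivation:
Constraint 1 (V < W) on D(V)={3,4,5,6,8,9} D(W)={3,5,7,8,9}: V {3,4,5,6,8,9}->{3,4,5,6,8}; W {3,5,7,8,9}->{5,7,8,9}
So after constraint 1: D(W) = {5,7,8,9}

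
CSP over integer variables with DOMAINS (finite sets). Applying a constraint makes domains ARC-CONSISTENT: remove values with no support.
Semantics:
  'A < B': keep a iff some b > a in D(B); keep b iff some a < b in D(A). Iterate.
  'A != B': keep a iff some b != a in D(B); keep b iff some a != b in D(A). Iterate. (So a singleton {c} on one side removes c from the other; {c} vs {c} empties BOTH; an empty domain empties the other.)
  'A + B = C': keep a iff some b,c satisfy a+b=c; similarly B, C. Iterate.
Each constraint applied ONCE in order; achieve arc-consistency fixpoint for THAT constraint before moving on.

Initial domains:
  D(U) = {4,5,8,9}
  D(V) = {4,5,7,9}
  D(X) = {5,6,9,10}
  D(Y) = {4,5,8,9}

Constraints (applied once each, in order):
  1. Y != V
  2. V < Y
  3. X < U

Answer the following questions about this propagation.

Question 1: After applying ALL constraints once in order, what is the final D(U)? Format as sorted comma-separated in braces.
Answer: {8,9}

Derivation:
Constraint 1 (Y != V) on D(Y)={4,5,8,9} D(V)={4,5,7,9}: no change
Constraint 2 (V < Y) on D(V)={4,5,7,9} D(Y)={4,5,8,9}: V {4,5,7,9}->{4,5,7}; Y {4,5,8,9}->{5,8,9}
Constraint 3 (X < U) on D(X)={5,6,9,10} D(U)={4,5,8,9}: X {5,6,9,10}->{5,6}; U {4,5,8,9}->{8,9}
So after all 3 constraints: D(U) = {8,9}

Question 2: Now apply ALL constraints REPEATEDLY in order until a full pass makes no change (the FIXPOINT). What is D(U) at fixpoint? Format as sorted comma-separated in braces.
pass 0 (initial): D(U)={4,5,8,9}
pass 1: U {4,5,8,9}->{8,9}; V {4,5,7,9}->{4,5,7}; X {5,6,9,10}->{5,6}; Y {4,5,8,9}->{5,8,9}
pass 2: no change
Fixpoint after 2 passes: D(U) = {8,9}

Answer: {8,9}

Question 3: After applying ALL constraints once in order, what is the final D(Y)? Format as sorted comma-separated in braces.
Constraint 1 (Y != V) on D(Y)={4,5,8,9} D(V)={4,5,7,9}: no change
Constraint 2 (V < Y) on D(V)={4,5,7,9} D(Y)={4,5,8,9}: V {4,5,7,9}->{4,5,7}; Y {4,5,8,9}->{5,8,9}
Constraint 3 (X < U) on D(X)={5,6,9,10} D(U)={4,5,8,9}: X {5,6,9,10}->{5,6}; U {4,5,8,9}->{8,9}
So after all 3 constraints: D(Y) = {5,8,9}

Answer: {5,8,9}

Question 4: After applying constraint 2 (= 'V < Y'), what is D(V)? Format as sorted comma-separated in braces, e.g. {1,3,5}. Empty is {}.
Answer: {4,5,7}

Derivation:
Constraint 1 (Y != V) on D(Y)={4,5,8,9} D(V)={4,5,7,9}: no change
Constraint 2 (V < Y) on D(V)={4,5,7,9} D(Y)={4,5,8,9}: V {4,5,7,9}->{4,5,7}; Y {4,5,8,9}->{5,8,9}
So after constraint 2: D(V) = {4,5,7}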